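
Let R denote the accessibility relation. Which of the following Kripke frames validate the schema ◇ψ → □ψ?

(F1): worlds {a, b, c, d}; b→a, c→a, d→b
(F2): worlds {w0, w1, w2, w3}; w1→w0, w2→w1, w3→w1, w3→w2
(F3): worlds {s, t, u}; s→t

Frame correspondent (Sahlqvist): ∀x ∀y ∀z (Rxy ∧ Rxz → y = z) — i.e. partial functionality.
(F1): satisfies the condition.
(F2): fails — w3 sees both w1 and w2.
(F3): satisfies the condition.

(F1), (F3)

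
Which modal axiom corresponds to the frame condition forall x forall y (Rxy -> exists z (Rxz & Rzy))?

□□ψ → □ψ

A defining formula is □□ψ → □ψ (the C4 axiom).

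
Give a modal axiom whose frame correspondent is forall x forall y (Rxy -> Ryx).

This is symmetry; the standard corresponding axiom is B: p → □◇p.
Suppose p→□◇p is valid. Take Rxy and set V(p)={x}. Then p at x, so □◇p at x, so ◇p at y, so some z with Ryz has p; z=x, i.e. Ryx.

p → □◇p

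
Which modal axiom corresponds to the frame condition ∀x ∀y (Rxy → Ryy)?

The condition is shift-reflexivity. The T□ schema □(□r → r) defines it.
Suppose □(□r→r) is valid. Take Rxy and set V(r)={w : Ryw}. Then at y, □r holds; since □(□r→r) at x, □r→r at y, so r at y, i.e. Ryy.

□(□r → r)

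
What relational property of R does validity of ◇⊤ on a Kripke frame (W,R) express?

Seriality

This is a form of the D axiom.
It corresponds to seriality: ∀x ∃y Rxy.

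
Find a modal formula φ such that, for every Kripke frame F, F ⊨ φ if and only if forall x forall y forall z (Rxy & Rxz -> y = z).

◇p → □p

The condition is partial functionality. The CD schema ◇p → □p defines it.
Suppose ◇p→□p is valid. Take Rxy, Rxz and set V(p)={y}. Then ◇p at x, so □p at x, so p at z, i.e. z=y.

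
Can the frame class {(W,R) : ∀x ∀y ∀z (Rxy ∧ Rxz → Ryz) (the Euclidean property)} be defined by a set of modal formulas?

Yes, by ◇q → □◇q

The condition is the Euclidean property. A defining modal formula is ◇q → □◇q.
Suppose ◇q→□◇q is valid. Take Rxy, Rxz and set V(q)={y}. Then ◇q at x, so □◇q at x, so ◇q at z, so some w with Rzw has q; w=y, i.e. Rzy. By symmetry of the argument, Ryz.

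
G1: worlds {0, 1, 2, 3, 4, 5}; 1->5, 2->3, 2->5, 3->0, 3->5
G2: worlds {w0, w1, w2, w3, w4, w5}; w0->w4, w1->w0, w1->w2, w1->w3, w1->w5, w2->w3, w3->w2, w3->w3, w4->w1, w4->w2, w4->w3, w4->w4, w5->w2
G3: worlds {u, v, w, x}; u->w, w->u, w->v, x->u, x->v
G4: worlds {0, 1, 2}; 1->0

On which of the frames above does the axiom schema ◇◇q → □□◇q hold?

The schema corresponds to a generalized confluence (Geach) condition: ∀x ∀y ∀z ((xR²y ∧ xR²z) → ∃w (y = w ∧ zRw)).
G1: fails — 2R²0, 2R²0 but no w with 0=w and 0Rw.
G2: fails — w0R²w1, w0R²w1 but no w with w1=w and w1Rw.
G3: fails — uR²u, uR²u but no t with u=t and uRt.
G4: holds.

G4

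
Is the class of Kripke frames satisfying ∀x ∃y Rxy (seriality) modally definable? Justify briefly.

Yes, by □p → ◇p

This is a Sahlqvist condition; the D axiom □p → ◇p defines it.
Suppose □p→◇p is valid. At any x set V(p)=W. Then □p at x, so ◇p at x, so x has a successor.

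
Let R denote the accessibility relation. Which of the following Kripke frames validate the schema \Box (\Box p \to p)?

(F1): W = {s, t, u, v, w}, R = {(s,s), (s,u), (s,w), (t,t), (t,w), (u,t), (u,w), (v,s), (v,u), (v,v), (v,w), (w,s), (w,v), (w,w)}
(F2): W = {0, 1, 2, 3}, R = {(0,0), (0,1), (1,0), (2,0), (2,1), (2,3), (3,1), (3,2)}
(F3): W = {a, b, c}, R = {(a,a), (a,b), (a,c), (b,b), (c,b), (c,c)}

This is the axiom for shift-reflexivity; its first-order frame correspondent is \forall x \forall y (Rxy \to Ryy).
(F1): fails — Rvu but not Ruu.
(F2): fails — R32 but not R22.
(F3): ✓.

(F3)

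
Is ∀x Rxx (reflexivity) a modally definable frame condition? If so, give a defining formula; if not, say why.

Yes — defined by □p → p

This is a Sahlqvist condition; the T axiom □p → p defines it.
Suppose □p→p is valid. At any x set V(p)={w : Rxw}. Then □p holds at x, so p holds at x, i.e. Rxx.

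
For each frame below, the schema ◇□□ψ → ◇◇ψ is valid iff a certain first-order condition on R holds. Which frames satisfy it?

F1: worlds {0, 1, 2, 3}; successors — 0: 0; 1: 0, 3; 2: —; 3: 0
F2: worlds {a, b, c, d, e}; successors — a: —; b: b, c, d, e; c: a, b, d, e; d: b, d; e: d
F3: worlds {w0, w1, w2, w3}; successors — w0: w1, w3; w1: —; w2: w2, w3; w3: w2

F1

Frame correspondent (Sahlqvist): ∀x ∀y (xRy → ∃w (yR²w ∧ xR²w)) — i.e. a generalized confluence (Geach) condition.
F1: ✓.
F2: fails — cRa but no w with aR²w and cR²w.
F3: fails — w0Rw1 but no w with w1R²w and w0R²w.
Valid on: F1.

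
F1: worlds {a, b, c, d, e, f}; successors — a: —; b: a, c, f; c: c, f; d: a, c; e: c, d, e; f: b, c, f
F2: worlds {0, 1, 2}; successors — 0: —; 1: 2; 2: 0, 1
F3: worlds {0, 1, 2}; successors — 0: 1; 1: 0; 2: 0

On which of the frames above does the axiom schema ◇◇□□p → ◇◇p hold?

The schema corresponds to a generalized confluence (Geach) condition: ∀x ∀y (xR²y → ∃w (yR²w ∧ xR²w)).
F1: fails — eR²a but no w with aR²w and eR²w.
F2: fails — 1R²0 but no w with 0R²w and 1R²w.
F3: condition met.

F3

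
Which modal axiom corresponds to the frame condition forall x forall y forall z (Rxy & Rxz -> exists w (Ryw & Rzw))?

The condition is convergence. The .2 schema ◇□ψ → □◇ψ defines it.
Suppose ◇□ψ→□◇ψ is valid. Take Rxy, Rxz and set V(ψ)={w : Ryw}. Then □ψ at y so ◇□ψ at x, so □◇ψ at x, so ◇ψ at z, giving w with Rzw and Ryw.

◇□ψ → □◇ψ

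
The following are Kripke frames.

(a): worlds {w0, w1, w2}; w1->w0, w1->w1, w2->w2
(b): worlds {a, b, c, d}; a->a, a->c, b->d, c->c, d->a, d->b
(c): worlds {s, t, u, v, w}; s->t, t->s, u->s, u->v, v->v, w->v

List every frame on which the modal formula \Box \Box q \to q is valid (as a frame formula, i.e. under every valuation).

Frame correspondent (Sahlqvist): \forall x \exists w (x R^2 w \wedge x = w) — i.e. a generalized confluence (Geach) condition.
(a): fails — at w0 but no w with w0R²w and w0=w.
(b): condition met.
(c): fails — at u but no w* with uR²w* and u=w*.

(b)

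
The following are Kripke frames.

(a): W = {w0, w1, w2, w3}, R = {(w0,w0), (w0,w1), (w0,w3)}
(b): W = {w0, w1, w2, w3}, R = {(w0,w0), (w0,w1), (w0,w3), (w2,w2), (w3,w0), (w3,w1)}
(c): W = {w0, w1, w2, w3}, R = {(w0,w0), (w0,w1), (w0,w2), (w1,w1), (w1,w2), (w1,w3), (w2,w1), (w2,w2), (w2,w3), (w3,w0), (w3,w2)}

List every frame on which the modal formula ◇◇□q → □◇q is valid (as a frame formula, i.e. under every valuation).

Frame correspondent (Sahlqvist): ∀x ∀y ∀z ((xR²y ∧ xRz) → ∃w (yRw ∧ zRw)) — i.e. a generalized confluence (Geach) condition.
(a): fails — w0R²w0, w0Rw1 but no w with w0Rw and w1Rw.
(b): fails — w0R²w0, w0Rw1 but no w with w0Rw and w1Rw.
(c): satisfies the condition.

(c)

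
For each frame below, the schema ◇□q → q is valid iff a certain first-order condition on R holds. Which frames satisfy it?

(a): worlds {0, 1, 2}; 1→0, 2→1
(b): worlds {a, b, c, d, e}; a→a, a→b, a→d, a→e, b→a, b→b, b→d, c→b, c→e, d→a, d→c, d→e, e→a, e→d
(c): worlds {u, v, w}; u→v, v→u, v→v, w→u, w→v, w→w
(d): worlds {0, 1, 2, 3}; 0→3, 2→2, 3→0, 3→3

This is the axiom for symmetry; its first-order frame correspondent is ∀x ∀y (Rxy → Ryx).
(a): fails — R10 but not R01.
(b): fails — Rdc but not Rcd.
(c): fails — Rwu but not Ruw.
(d): holds.

(d)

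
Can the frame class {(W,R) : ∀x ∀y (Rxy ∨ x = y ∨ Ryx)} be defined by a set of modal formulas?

Any modally definable frame class is closed under disjoint unions.
Take 2 disjoint single-world reflexive frames: each is trivially connected, but their disjoint union has 2 worlds with no edge between distinct components, so it is not connected.
So the class is not modally definable.

Not definable by any modal formula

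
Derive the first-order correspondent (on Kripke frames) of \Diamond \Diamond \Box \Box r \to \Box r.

This is a Sahlqvist (Geach-type) schema ◇^2□^2r → □^1◇^0r.
Minimal-valuation argument: fix x; take any y with xR^2y and any z with xR^1z. Set V(r) to the set of worlds R-reachable from y in exactly 2 steps. Then □^2r holds at y, so the antecedent holds at x; validity forces ◇^0r at z, giving a w with zR^0w and yR^2w.
First-order correspondent: \forall x \forall y \forall z ((x R^2 y \wedge xRz) \to \exists w (y R^2 w \wedge z = w)).

\forall x \forall y \forall z ((x R^2 y \wedge xRz) \to \exists w (y R^2 w \wedge z = w))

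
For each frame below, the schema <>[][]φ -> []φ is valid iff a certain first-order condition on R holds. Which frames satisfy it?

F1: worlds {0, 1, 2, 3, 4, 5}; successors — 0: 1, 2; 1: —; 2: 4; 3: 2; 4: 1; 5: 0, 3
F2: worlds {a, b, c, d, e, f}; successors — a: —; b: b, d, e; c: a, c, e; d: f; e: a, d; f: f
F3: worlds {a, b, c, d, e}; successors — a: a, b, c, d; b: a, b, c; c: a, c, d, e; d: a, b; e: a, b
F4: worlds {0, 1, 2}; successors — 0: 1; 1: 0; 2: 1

F4

The schema corresponds to a generalized confluence (Geach) condition: forall x forall y forall z ((xRy & xRz) -> exists w (y R^2 w & z = w)).
F1: fails — 0R1, 0R1 but no w with 1R²w and 1=w.
F2: fails — bRd, bRb but no w with dR²w and b=w.
F3: fails — cRd, cRe but no w with dR²w and e=w.
F4: satisfies the condition.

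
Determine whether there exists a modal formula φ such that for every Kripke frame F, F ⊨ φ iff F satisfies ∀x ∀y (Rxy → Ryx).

The condition is symmetry. A defining modal formula is q → □◇q.
Suppose q→□◇q is valid. Take Rxy and set V(q)={x}. Then q at x, so □◇q at x, so ◇q at y, so some z with Ryz has q; z=x, i.e. Ryx.

Yes — defined by q → □◇q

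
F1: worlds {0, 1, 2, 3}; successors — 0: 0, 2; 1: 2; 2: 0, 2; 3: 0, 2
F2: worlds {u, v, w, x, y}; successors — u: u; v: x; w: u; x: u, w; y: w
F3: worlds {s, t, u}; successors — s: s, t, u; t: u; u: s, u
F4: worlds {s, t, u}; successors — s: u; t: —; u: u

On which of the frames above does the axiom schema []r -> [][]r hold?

F4

The schema corresponds to transitivity: forall x forall y forall z (Rxy & Ryz -> Rxz).
F1: fails — R12 and R20 but not R10.
F2: fails — Rvx and Rxw but not Rvw.
F3: fails — Rus and Rst but not Rut.
F4: condition met.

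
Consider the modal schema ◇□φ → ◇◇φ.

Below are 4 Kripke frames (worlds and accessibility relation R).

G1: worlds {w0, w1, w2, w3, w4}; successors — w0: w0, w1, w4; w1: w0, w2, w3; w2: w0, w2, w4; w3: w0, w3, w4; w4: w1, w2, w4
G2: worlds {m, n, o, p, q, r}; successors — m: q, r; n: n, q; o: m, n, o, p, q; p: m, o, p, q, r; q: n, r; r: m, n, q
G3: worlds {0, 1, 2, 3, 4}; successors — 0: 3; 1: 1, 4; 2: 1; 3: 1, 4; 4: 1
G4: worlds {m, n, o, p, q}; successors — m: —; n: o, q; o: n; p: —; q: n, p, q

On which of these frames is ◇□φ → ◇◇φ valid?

This is the axiom for a generalized confluence (Geach) condition; its first-order frame correspondent is ∀x ∀y (xRy → ∃w (yRw ∧ xR²w)).
G1: holds.
G2: holds.
G3: holds.
G4: fails — qRp but no w with pRw and qR²w.

G1, G2, G3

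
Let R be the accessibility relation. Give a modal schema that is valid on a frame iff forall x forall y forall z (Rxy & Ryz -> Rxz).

The condition is transitivity. The 4 schema □s → □□s defines it.

□s → □□s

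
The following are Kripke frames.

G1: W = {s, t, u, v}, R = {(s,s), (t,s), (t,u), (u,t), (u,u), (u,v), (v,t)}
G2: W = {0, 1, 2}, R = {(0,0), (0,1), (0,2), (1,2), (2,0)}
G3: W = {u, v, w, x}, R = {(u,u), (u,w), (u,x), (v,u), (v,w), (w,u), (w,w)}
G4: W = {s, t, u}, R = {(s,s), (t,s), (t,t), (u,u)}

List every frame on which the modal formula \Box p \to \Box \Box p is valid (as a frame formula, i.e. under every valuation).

Frame correspondent (Sahlqvist): \forall x \forall y \forall z (Rxy \wedge Ryz \to Rxz) — i.e. transitivity.
G1: fails — Rut and Rts but not Rus.
G2: fails — R12 and R20 but not R10.
G3: fails — Rwu and Rux but not Rwx.
G4: ✓.
Valid on: G4.

G4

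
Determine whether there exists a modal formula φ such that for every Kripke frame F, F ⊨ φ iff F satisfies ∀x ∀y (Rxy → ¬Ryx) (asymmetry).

No — not modally definable

Modal frame validity is preserved under surjective bounded morphisms.
The 3-cycle (worlds 0,1,2 with 0→1→2→0) is asymmetric. Mapping every world to a single reflexive point • is a surjective bounded morphism, and the reflexive point is not asymmetric (R•• but asymmetry requires ¬R••).
So no modal formula (or set of formulas) defines exactly the asymmetric frames.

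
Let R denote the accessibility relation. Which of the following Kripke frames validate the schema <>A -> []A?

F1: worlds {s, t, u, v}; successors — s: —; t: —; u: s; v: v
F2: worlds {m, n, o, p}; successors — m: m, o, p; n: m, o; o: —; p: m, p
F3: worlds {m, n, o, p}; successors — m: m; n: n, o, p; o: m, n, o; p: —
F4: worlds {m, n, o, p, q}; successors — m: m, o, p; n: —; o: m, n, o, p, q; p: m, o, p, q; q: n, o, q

This is the axiom for partial functionality; its first-order frame correspondent is forall x forall y forall z (Rxy & Rxz -> y = z).
F1: holds.
F2: fails — m sees both m and o.
F3: fails — n sees both n and o.
F4: fails — m sees both m and o.

F1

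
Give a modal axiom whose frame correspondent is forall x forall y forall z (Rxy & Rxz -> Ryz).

This is the Euclidean property; the standard corresponding axiom is 5: ◇q → □◇q.
Suppose ◇q→□◇q is valid. Take Rxy, Rxz and set V(q)={y}. Then ◇q at x, so □◇q at x, so ◇q at z, so some w with Rzw has q; w=y, i.e. Rzy. By symmetry of the argument, Ryz.

◇q → □◇q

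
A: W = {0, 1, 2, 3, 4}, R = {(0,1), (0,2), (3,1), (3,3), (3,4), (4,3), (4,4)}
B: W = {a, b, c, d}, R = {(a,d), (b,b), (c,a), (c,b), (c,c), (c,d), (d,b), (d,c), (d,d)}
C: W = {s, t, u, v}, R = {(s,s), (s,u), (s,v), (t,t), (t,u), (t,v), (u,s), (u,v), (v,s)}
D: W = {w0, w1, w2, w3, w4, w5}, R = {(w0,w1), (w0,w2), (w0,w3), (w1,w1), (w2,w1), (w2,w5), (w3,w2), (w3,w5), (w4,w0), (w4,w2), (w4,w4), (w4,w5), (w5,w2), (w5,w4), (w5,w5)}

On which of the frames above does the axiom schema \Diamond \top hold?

The schema corresponds to seriality: \forall x \exists y Rxy.
A: fails — world 1 has no successor.
B: ✓.
C: ✓.
D: ✓.

B, C, D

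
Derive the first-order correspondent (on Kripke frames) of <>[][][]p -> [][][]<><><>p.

This is a Sahlqvist (Geach-type) schema ◇^1□^3p → □^3◇^3p.
Minimal-valuation argument: fix x; take any y with xR^1y and any z with xR^3z. Set V(p) to the set of worlds R-reachable from y in exactly 3 steps. Then □^3p holds at y, so the antecedent holds at x; validity forces ◇^3p at z, giving a w with zR^3w and yR^3w.
First-order correspondent: forall x forall y forall z ((xRy & x R^3 z) -> exists w (y R^3 w & z R^3 w)).

forall x forall y forall z ((xRy & x R^3 z) -> exists w (y R^3 w & z R^3 w))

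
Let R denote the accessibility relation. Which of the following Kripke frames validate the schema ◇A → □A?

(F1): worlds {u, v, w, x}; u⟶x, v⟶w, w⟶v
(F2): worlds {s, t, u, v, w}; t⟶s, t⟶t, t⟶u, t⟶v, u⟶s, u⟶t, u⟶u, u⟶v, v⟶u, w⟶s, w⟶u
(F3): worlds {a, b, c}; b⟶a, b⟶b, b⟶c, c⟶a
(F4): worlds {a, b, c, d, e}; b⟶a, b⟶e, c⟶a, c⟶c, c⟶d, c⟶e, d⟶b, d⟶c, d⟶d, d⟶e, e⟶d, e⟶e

This is the axiom for partial functionality; its first-order frame correspondent is ∀x ∀y ∀z (Rxy ∧ Rxz → y = z).
(F1): satisfies the condition.
(F2): fails — t sees both s and t.
(F3): fails — b sees both a and b.
(F4): fails — b sees both a and e.

(F1)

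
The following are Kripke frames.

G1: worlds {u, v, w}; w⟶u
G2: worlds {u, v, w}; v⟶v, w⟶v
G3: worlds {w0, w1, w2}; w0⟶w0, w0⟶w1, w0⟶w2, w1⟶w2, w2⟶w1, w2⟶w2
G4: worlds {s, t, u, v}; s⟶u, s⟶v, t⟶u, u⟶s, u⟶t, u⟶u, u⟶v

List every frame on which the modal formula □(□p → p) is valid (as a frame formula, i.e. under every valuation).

G2

Frame correspondent (Sahlqvist): ∀x ∀y (Rxy → Ryy) — i.e. shift-reflexivity.
G1: fails — Rwu but not Ruu.
G2: satisfies the condition.
G3: fails — Rw0w1 but not Rw1w1.
G4: fails — Ruv but not Rvv.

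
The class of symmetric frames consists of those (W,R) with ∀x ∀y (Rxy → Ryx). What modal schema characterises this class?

A defining formula is ψ → □◇ψ (the B axiom).
Suppose ψ→□◇ψ is valid. Take Rxy and set V(ψ)={x}. Then ψ at x, so □◇ψ at x, so ◇ψ at y, so some z with Ryz has ψ; z=x, i.e. Ryx.

ψ → □◇ψ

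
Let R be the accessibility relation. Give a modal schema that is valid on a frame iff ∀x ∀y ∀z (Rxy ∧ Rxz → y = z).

◇r → □r

A defining formula is ◇r → □r (the CD axiom).
Suppose ◇r→□r is valid. Take Rxy, Rxz and set V(r)={y}. Then ◇r at x, so □r at x, so r at z, i.e. z=y.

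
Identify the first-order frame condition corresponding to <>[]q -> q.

symmetry

Replacing q by ¬q and contraposing gives the equivalent schema q → □◇q.
Suppose q→□◇q is valid. Take Rxy and set V(q)={x}. Then q at x, so □◇q at x, so ◇q at y, so some z with Ryz has q; z=x, i.e. Ryx.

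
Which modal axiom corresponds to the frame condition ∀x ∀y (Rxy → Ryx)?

A defining formula is q → □◇q (the B axiom).
Suppose q→□◇q is valid. Take Rxy and set V(q)={x}. Then q at x, so □◇q at x, so ◇q at y, so some z with Ryz has q; z=x, i.e. Ryx.

q → □◇q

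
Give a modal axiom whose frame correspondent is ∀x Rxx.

The condition is reflexivity. The T schema □ψ → ψ defines it.
Suppose □ψ→ψ is valid. At any x set V(ψ)={w : Rxw}. Then □ψ holds at x, so ψ holds at x, i.e. Rxx.

□ψ → ψ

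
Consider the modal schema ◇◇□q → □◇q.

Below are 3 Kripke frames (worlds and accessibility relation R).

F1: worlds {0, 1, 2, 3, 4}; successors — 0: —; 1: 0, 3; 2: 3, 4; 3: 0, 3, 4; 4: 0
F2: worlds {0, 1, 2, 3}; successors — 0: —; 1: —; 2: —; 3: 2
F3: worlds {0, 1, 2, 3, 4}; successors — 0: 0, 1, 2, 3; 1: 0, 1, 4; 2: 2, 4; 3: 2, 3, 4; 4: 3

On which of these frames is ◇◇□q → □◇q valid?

F2

The schema corresponds to a generalized confluence (Geach) condition: ∀x ∀y ∀z ((xR²y ∧ xRz) → ∃w (yRw ∧ zRw)).
F1: fails — 1R²0, 1R0 but no w with 0Rw and 0Rw.
F2: holds.
F3: fails — 0R²4, 0R1 but no w with 4Rw and 1Rw.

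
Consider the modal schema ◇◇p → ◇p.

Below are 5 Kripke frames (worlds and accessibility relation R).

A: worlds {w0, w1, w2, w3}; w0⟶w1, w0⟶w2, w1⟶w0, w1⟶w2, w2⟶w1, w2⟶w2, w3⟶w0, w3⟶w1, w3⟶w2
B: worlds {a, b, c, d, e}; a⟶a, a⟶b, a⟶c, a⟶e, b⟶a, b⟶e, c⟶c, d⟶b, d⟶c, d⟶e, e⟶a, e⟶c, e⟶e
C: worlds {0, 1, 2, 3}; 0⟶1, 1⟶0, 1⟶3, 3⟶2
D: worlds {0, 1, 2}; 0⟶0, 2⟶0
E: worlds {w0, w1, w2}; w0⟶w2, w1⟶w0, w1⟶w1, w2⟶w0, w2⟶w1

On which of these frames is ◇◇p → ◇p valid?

D

This is the axiom for transitivity; its first-order frame correspondent is ∀x ∀y ∀z (Rxy ∧ Ryz → Rxz).
A: fails — Rw1w2 and Rw2w1 but not Rw1w1.
B: fails — Rde and Rea but not Rda.
C: fails — R01 and R10 but not R00.
D: holds.
E: fails — Rw1w0 and Rw0w2 but not Rw1w2.
Valid on: D.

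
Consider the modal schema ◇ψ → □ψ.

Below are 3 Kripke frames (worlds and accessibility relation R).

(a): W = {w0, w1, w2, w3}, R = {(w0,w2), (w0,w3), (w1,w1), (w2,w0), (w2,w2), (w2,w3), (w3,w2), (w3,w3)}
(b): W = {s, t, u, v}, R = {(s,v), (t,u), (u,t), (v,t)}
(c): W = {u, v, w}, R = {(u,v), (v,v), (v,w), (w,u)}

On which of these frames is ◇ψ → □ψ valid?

(b)

The schema corresponds to partial functionality: ∀x ∀y ∀z (Rxy ∧ Rxz → y = z).
(a): fails — w0 sees both w2 and w3.
(b): condition met.
(c): fails — v sees both v and w.
Valid on: (b).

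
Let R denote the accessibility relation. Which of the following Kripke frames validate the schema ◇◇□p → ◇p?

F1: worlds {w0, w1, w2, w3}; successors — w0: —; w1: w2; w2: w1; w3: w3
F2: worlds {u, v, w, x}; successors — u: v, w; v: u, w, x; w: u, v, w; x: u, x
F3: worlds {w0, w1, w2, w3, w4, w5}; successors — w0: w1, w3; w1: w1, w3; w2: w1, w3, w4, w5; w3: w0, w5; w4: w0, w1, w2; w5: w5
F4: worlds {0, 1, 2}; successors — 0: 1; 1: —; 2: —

F1, F4

The schema corresponds to a generalized confluence (Geach) condition: ∀x ∀y (xR²y → ∃w (yRw ∧ xRw)).
F1: ✓.
F2: fails — uR²x but no t with xRt and uRt.
F3: fails — w0R²w3 but no w with w3Rw and w0Rw.
F4: ✓.
Valid on: F1, F4.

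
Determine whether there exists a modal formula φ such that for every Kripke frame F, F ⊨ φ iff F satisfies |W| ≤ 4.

Any modally definable frame class is closed under disjoint unions.
Any modal formula valid on each of 5 disjoint one-world frames is valid on their disjoint union (validity is preserved under disjoint unions). Each one-world frame has |W|=1≤4, but the union has |W|=5.
So the class is not modally definable.

No — not modally definable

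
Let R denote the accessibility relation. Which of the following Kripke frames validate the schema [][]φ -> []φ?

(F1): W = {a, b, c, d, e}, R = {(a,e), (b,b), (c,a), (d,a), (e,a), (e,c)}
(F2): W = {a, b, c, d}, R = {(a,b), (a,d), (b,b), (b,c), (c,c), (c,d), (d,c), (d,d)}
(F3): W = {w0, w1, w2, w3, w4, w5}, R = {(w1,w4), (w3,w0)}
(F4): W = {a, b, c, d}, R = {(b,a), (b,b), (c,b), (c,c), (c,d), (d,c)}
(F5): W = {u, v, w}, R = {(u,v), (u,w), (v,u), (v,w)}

Frame correspondent (Sahlqvist): forall x forall y (Rxy -> exists z (Rxz & Rzy)) — i.e. density.
(F1): fails — Rae but no z with Raz and Rze.
(F2): condition met.
(F3): fails — Rw3w0 but no z with Rw3z and Rzw0.
(F4): condition met.
(F5): fails — Ruv but no z with Ruz and Rzv.

(F2), (F4)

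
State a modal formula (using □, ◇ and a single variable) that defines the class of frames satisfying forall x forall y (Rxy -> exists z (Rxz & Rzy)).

This is density; the standard corresponding axiom is C4: □□r → □r.
Suppose □□r→□r is valid. Take Rxy and set V(r)={w : xR²w}. Then □□r at x, so □r at x, so r at y, i.e. ∃z(Rxz∧Rzy).

□□r → □r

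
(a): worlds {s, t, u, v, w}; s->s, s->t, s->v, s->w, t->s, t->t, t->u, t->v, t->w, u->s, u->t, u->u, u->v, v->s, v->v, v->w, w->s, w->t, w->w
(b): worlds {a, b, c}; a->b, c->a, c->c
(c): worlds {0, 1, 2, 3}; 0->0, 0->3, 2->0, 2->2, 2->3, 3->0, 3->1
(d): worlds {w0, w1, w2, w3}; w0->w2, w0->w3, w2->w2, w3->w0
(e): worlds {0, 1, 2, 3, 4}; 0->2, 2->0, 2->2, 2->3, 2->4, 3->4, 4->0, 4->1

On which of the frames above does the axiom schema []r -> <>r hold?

(a)

The schema corresponds to seriality: forall x exists y Rxy.
(a): holds.
(b): fails — world b has no successor.
(c): fails — world 1 has no successor.
(d): fails — world w1 has no successor.
(e): fails — world 1 has no successor.
Valid on: (a).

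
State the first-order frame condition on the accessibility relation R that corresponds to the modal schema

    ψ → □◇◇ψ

∀x ∀z (xRz → ∃w (x = w ∧ zR²w))

This is a Sahlqvist (Geach-type) schema ◇^0□^0ψ → □^1◇^2ψ.
First-order correspondent: ∀x ∀z (xRz → ∃w (x = w ∧ zR²w)).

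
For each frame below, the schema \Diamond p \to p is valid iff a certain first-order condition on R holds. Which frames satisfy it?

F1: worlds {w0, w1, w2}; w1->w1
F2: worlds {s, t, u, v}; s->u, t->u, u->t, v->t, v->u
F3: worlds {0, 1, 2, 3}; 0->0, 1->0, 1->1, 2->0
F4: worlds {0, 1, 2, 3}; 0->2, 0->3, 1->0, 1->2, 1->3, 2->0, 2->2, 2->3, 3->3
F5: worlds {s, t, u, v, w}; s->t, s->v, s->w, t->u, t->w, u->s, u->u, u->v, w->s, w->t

F1

The schema corresponds to a generalized confluence (Geach) condition: \forall x \forall y (xRy \to \exists w (y = w \wedge x = w)).
F1: ✓.
F2: fails — sRu but u ≠ s.
F3: fails — 1R0 but 0 ≠ 1.
F4: fails — 0R2 but 2 ≠ 0.
F5: fails — sRt but t ≠ s.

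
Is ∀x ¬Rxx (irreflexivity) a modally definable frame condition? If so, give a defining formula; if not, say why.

Not modally definable

If a class were modally definable it would be closed under surjective bounded morphisms (Goldblatt–Thomason).
The 2-cycle (worlds w0,w1 with w0→w1→w0) is irreflexive, and the map sending every world to a single reflexive point • is a surjective bounded morphism (forth: every edge maps to (•,•); back: every world has a successor). So any modal formula valid on the 2-cycle is also valid on the reflexive point, which is not irreflexive.
So no modal formula (or set of formulas) defines exactly the irreflexive frames.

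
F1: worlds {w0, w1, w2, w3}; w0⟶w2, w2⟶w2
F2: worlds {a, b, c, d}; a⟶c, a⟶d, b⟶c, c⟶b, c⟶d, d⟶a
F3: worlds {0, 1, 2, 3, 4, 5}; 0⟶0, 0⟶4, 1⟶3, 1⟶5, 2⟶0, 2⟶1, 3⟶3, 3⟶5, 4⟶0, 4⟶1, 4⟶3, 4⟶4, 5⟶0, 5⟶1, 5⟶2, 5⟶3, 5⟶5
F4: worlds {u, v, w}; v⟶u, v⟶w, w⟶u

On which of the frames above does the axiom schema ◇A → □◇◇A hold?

This is the axiom for a generalized confluence (Geach) condition; its first-order frame correspondent is ∀x ∀y ∀z ((xRy ∧ xRz) → ∃w (y = w ∧ zR²w)).
F1: ✓.
F2: fails — aRd, aRc but no w with d=w and cR²w.
F3: fails — 4R4, 4R1 but no w with 4=w and 1R²w.
F4: fails — vRu, vRu but no t with u=t and uR²t.

F1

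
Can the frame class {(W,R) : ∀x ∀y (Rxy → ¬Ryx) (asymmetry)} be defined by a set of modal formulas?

Not modally definable

If a class were modally definable it would be closed under surjective bounded morphisms (Goldblatt–Thomason).
The 5-cycle (worlds s,t,u,v,w with s→t→u→v→w→s) is asymmetric. Mapping every world to a single reflexive point • is a surjective bounded morphism, and the reflexive point is not asymmetric (R•• but asymmetry requires ¬R••).
So the class is not modally definable.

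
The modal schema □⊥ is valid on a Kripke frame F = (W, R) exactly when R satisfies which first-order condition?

Emptiness of R

□⊥ is valid iff no world has any successor (otherwise □⊥ fails at any world with one).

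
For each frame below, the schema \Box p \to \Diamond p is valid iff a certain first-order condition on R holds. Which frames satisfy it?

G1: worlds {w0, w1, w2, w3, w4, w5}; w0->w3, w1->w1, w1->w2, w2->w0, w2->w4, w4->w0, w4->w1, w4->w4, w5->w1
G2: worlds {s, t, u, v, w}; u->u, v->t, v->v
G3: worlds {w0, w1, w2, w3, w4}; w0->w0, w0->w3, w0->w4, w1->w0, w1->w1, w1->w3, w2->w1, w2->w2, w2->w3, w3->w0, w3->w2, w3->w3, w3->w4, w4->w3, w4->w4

Frame correspondent (Sahlqvist): \forall x \exists y Rxy — i.e. seriality.
G1: fails — world w3 has no successor.
G2: fails — world s has no successor.
G3: ✓.
Valid on: G3.

G3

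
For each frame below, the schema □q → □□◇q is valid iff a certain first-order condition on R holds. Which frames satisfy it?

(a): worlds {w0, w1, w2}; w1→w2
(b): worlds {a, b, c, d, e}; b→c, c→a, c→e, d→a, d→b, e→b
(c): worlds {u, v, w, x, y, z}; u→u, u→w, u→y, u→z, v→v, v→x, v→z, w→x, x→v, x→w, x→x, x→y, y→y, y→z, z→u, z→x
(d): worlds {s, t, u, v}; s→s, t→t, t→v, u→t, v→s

This is the axiom for a generalized confluence (Geach) condition; its first-order frame correspondent is ∀x ∀z (xR²z → ∃w (xRw ∧ zRw)).
(a): satisfies the condition.
(b): fails — bR²a but no w with bRw and aRw.
(c): fails — uR²w but no t with uRt and wRt.
(d): fails — tR²s but no w with tRw and sRw.

(a)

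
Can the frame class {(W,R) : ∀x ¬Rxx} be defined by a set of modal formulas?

Any modally definable frame class is closed under surjective bounded morphisms.
The 4-cycle (worlds s,t,u,v with s→t→u→v→s) is irreflexive, and the map sending every world to a single reflexive point • is a surjective bounded morphism (forth: every edge maps to (•,•); back: every world has a successor). So any modal formula valid on the 4-cycle is also valid on the reflexive point, which is not irreflexive.
So no modal formula (or set of formulas) defines exactly the irreflexive frames.

Not definable by any modal formula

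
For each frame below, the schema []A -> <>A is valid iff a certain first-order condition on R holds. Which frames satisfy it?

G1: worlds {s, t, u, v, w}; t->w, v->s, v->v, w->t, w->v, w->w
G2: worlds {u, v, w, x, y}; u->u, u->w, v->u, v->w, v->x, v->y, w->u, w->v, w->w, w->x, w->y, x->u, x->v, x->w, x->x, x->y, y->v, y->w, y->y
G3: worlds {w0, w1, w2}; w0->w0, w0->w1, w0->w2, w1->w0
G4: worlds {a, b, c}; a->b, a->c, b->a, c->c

The schema corresponds to seriality: forall x exists y Rxy.
G1: fails — world s has no successor.
G2: ✓.
G3: fails — world w2 has no successor.
G4: ✓.
Valid on: G2, G4.

G2, G4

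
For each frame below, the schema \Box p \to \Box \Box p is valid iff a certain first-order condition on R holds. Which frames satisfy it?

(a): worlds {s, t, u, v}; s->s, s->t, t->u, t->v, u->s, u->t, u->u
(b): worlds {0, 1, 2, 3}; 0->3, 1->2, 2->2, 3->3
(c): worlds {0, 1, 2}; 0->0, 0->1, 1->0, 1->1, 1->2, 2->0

(b)

Frame correspondent (Sahlqvist): \forall x \forall y \forall z (Rxy \wedge Ryz \to Rxz) — i.e. transitivity.
(a): fails — Rut and Rtv but not Ruv.
(b): ✓.
(c): fails — R01 and R12 but not R02.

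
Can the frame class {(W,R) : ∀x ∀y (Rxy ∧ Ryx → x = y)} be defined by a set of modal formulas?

Any modally definable frame class is closed under surjective bounded morphisms.
The 6-cycle (worlds 0,1,2,3,4,5 with 0→1→2→3→4→5→0) is antisymmetric. Sending even-indexed worlds to a and odd-indexed worlds to b is a surjective bounded morphism onto the two-world frame with a↔b, which is not antisymmetric.
Hence antisymmetry is not modally definable.

No — not modally definable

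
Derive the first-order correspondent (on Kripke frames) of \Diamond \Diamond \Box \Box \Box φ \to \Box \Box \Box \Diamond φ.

\forall x \forall y \forall z ((x R^2 y \wedge x R^3 z) \to \exists w (y R^3 w \wedge zRw))

This is a Sahlqvist (Geach-type) schema ◇^2□^3φ → □^3◇^1φ.
Minimal-valuation argument: fix x; take any y with xR^2y and any z with xR^3z. Set V(φ) to the set of worlds R-reachable from y in exactly 3 steps. Then □^3φ holds at y, so the antecedent holds at x; validity forces ◇^1φ at z, giving a w with zR^1w and yR^3w.
First-order correspondent: \forall x \forall y \forall z ((x R^2 y \wedge x R^3 z) \to \exists w (y R^3 w \wedge zRw)).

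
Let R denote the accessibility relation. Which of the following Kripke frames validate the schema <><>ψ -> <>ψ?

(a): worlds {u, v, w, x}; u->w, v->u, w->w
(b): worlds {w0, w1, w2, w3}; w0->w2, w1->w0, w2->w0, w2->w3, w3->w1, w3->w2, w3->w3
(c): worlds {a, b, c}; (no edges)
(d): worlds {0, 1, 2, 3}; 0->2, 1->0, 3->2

(c)

This is the axiom for a generalized confluence (Geach) condition; its first-order frame correspondent is forall x forall y (x R^2 y -> exists w (y = w & xRw)).
(a): fails — vR²w but no t with w=t and vRt.
(b): fails — w0R²w0 but no w with w0=w and w0Rw.
(c): condition met.
(d): fails — 1R²2 but no w with 2=w and 1Rw.
Valid on: (c).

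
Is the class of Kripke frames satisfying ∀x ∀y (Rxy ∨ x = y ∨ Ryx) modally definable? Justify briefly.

Modal frame validity is preserved under disjoint unions.
Take 4 disjoint single-world reflexive frames: each is trivially connected, but their disjoint union has 4 worlds with no edge between distinct components, so it is not connected.
So the class is not modally definable.

Not definable by any modal formula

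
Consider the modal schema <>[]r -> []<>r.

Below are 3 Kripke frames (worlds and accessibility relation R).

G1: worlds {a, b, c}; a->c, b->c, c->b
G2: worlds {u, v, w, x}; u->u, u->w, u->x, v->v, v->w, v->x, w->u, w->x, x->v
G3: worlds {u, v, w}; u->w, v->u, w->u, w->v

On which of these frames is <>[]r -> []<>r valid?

The schema corresponds to convergence: forall x forall y forall z (Rxy & Rxz -> exists w (Ryw & Rzw)).
G1: ✓.
G2: fails — Ruw and Rux but w and x have no common successor.
G3: fails — Rwu and Rwv but u and v have no common successor.

G1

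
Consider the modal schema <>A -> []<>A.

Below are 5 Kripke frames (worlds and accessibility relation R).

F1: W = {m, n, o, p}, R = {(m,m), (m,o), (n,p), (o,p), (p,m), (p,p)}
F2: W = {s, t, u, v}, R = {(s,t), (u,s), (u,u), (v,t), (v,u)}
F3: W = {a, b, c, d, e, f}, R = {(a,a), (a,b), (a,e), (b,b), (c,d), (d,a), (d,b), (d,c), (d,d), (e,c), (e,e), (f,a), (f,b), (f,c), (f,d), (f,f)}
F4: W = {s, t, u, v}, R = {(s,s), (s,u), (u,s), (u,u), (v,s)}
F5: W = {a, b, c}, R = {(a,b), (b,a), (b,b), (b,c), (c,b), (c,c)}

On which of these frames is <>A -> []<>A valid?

This is the axiom for the Euclidean property; its first-order frame correspondent is forall x forall y forall z (Rxy & Rxz -> Ryz).
F1: fails — Rmo and Rmo but not Roo.
F2: fails — Rst and Rst but not Rtt.
F3: fails — Rab and Rae but not Rbe.
F4: condition met.
F5: fails — Rbc and Rba but not Rca.

F4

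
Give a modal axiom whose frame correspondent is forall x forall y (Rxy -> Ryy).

□(□s → s)

This is shift-reflexivity; the standard corresponding axiom is T□: □(□s → s).
Suppose □(□s→s) is valid. Take Rxy and set V(s)={w : Ryw}. Then at y, □s holds; since □(□s→s) at x, □s→s at y, so s at y, i.e. Ryy.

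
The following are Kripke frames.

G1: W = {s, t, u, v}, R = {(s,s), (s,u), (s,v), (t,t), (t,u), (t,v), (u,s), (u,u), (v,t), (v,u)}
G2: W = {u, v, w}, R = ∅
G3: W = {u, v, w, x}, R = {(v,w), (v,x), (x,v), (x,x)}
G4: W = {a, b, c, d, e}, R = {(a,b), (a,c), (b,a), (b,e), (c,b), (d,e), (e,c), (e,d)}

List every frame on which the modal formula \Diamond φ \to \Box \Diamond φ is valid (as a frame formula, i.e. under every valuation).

This is the axiom for the Euclidean property; its first-order frame correspondent is \forall x \forall y \forall z (Rxy \wedge Rxz \to Ryz).
G1: fails — Rsv and Rsv but not Rvv.
G2: condition met.
G3: fails — Rvx and Rvw but not Rxw.
G4: fails — Rab and Rab but not Rbb.

G2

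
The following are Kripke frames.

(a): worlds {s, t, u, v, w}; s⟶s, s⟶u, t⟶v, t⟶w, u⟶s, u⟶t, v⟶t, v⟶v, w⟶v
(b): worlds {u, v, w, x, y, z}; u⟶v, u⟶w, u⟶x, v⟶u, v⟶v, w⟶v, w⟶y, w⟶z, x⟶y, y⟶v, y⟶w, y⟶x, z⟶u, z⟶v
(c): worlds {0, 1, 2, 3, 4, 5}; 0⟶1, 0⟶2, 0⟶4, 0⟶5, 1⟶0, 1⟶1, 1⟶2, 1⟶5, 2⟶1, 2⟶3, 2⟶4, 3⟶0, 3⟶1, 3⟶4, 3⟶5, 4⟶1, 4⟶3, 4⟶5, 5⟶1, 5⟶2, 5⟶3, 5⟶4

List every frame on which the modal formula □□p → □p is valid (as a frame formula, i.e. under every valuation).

The schema corresponds to density: ∀x ∀y (Rxy → ∃z (Rxz ∧ Rzy)).
(a): fails — Rut but no z with Ruz and Rzt.
(b): fails — Ryx but no t with Ryt and Rtx.
(c): holds.
Valid on: (c).

(c)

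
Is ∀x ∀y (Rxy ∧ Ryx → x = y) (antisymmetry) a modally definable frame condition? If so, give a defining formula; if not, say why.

Modal frame validity is preserved under surjective bounded morphisms.
The 6-cycle (worlds 0,1,2,3,4,5 with 0→1→2→3→4→5→0) is antisymmetric. Sending even-indexed worlds to • and odd-indexed worlds to ∘ is a surjective bounded morphism onto the two-world frame with •↔∘, which is not antisymmetric.
So no modal formula (or set of formulas) defines exactly the antisymmetric frames.

No — not modally definable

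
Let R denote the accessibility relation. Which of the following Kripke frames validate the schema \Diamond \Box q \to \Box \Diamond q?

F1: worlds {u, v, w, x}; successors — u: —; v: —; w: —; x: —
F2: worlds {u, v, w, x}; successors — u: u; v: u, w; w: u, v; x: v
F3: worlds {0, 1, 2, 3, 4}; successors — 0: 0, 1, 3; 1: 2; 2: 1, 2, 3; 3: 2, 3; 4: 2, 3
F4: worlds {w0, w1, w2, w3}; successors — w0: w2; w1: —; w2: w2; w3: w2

F1, F2, F4

This is the axiom for convergence; its first-order frame correspondent is \forall x \forall y \forall z (Rxy \wedge Rxz \to \exists w (Ryw \wedge Rzw)).
F1: condition met.
F2: condition met.
F3: fails — R00 and R01 but 0 and 1 have no common successor.
F4: condition met.
Valid on: F1, F2, F4.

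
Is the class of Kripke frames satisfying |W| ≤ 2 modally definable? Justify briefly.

Modal frame validity is preserved under disjoint unions.
Any modal formula valid on each of 3 disjoint one-world frames is valid on their disjoint union (validity is preserved under disjoint unions). Each one-world frame has |W|=1≤2, but the union has |W|=3.
So the class is not modally definable.

No — not modally definable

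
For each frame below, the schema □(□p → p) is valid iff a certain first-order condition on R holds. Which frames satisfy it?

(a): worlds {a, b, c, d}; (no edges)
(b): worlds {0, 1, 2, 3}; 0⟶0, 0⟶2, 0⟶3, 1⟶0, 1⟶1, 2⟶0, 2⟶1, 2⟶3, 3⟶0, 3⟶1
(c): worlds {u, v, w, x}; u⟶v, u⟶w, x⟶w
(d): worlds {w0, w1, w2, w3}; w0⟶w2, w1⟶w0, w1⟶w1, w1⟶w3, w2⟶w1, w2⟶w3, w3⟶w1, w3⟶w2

This is the axiom for shift-reflexivity; its first-order frame correspondent is ∀x ∀y (Rxy → Ryy).
(a): holds.
(b): fails — R02 but not R22.
(c): fails — Ruv but not Rvv.
(d): fails — Rw1w0 but not Rw0w0.

(a)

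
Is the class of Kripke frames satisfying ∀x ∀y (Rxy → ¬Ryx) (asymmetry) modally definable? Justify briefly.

Modal frame validity is preserved under surjective bounded morphisms.
The 3-cycle (worlds s,t,u with s→t→u→s) is asymmetric. Mapping every world to a single reflexive point • is a surjective bounded morphism, and the reflexive point is not asymmetric (R•• but asymmetry requires ¬R••).
So the class is not modally definable.

Not definable by any modal formula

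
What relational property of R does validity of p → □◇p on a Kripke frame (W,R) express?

Suppose p→□◇p is valid. Take Rxy and set V(p)={x}. Then p at x, so □◇p at x, so ◇p at y, so some z with Ryz has p; z=x, i.e. Ryx.
Conversely, on a frame with symmetry the schema holds at every world under every valuation.
Frame condition: ∀x ∀y (Rxy → Ryx).

symmetry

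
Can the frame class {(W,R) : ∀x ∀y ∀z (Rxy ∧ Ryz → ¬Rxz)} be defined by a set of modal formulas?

Modal frame validity is preserved under surjective bounded morphisms.
The 3-cycle (worlds 0,1,2 with 0→1→2→0) is intransitive. Mapping every world to a single reflexive point • is a surjective bounded morphism; the reflexive point is not intransitive (R••∧R•• but R••).
Hence intransitivity is not modally definable.

Not modally definable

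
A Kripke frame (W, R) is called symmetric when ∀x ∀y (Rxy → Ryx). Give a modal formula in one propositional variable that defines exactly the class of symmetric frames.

ψ → □◇ψ

The condition is symmetry. The B schema ψ → □◇ψ defines it.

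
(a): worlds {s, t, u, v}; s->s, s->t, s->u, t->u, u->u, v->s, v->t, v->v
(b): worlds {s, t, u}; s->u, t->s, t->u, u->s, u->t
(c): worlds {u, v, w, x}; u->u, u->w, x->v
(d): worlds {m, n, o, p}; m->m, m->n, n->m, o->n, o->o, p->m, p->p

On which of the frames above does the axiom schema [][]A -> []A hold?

(a), (d)

The schema corresponds to density: forall x forall y (Rxy -> exists z (Rxz & Rzy)).
(a): satisfies the condition.
(b): fails — Rut but no z with Ruz and Rzt.
(c): fails — Rxv but no z with Rxz and Rzv.
(d): satisfies the condition.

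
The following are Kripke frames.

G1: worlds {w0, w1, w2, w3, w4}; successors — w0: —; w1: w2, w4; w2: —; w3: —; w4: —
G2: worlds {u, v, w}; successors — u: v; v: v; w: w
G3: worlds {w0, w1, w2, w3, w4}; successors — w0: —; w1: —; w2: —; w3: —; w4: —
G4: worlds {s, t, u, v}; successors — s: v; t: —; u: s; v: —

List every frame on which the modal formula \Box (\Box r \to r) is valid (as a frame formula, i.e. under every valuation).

G2, G3

Frame correspondent (Sahlqvist): \forall x \forall y (Rxy \to Ryy) — i.e. shift-reflexivity.
G1: fails — Rw1w2 but not Rw2w2.
G2: satisfies the condition.
G3: satisfies the condition.
G4: fails — Rus but not Rss.
Valid on: G2, G3.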